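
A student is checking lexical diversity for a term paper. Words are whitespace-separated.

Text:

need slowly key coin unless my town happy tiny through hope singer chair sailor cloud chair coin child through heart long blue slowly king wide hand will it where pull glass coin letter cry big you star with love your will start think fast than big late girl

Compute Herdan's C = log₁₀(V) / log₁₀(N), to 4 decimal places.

N = 48, V = 41.
log₁₀(V) = 1.612784, log₁₀(N) = 1.681241
C = 1.612784 / 1.681241 = 0.9593

0.9593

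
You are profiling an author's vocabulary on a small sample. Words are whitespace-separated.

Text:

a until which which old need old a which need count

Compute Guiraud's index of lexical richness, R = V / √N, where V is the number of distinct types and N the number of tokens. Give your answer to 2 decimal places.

1.81

N = 11, V = 6.
√N = 3.316625
R = 6 / 3.316625 = 1.81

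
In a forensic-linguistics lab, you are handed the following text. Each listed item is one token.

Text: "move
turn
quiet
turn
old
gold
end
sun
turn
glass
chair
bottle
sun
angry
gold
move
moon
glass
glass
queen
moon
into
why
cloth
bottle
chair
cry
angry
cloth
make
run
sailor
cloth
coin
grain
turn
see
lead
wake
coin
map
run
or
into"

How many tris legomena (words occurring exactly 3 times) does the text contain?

2

Frequencies: turn:4, glass:3, cloth:3, move:2, gold:2, sun:2, chair:2, bottle:2, angry:2, moon:2, into:2, run:2, coin:2, quiet:1, old:1, end:1, queen:1, why:1, cry:1, make:1, … (7 more, each freq 1)
Words with frequency 3: cloth, glass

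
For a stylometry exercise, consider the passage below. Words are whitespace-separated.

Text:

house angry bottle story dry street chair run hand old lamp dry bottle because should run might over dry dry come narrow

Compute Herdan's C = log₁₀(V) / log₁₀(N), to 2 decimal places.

N = 22, V = 17.
log₁₀(V) = 1.230449, log₁₀(N) = 1.342423
C = 1.230449 / 1.342423 = 0.92

0.92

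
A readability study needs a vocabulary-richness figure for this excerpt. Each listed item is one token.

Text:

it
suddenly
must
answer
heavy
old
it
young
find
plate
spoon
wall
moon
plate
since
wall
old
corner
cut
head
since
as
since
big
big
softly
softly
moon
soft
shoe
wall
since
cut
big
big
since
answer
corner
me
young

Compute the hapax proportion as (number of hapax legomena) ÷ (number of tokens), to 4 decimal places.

Frequencies: since:5, big:4, wall:3, it:2, answer:2, old:2, young:2, plate:2, moon:2, corner:2, cut:2, softly:2, suddenly:1, must:1, heavy:1, find:1, spoon:1, head:1, as:1, soft:1, … (2 more, each freq 1)
Hapax count = 10; token count = 40.
Ratio = 10 / 40 = 0.2500

0.2500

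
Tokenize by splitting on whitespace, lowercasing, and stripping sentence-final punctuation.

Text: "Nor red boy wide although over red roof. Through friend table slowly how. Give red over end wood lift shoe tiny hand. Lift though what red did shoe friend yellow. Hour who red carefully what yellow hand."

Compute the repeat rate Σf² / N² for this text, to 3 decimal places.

0.052

Frequencies: red:5, over:2, friend:2, lift:2, shoe:2, hand:2, what:2, yellow:2, nor:1, boy:1, wide:1, although:1, roof:1, through:1, table:1, slowly:1, how:1, give:1, end:1, wood:1, … (6 more, each freq 1)
Σf² = 71; N² = 1369
Repeat rate = 71 / 1369 = 0.052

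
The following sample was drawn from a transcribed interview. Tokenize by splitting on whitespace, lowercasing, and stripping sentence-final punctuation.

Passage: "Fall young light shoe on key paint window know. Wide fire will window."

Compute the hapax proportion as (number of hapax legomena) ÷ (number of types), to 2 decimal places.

Frequencies: window:2, fall:1, young:1, light:1, shoe:1, on:1, key:1, paint:1, know:1, wide:1, fire:1, will:1
Hapax count = 11; type count = 12.
Ratio = 11 / 12 = 0.92

0.92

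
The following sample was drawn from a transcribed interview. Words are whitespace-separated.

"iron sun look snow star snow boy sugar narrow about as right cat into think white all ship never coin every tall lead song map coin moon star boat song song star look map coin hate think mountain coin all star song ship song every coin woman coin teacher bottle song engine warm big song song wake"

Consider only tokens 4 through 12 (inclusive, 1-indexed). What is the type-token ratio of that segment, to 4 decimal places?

Segment tokens 4–12: snow, star, snow, boy, sugar, narrow, about, as, right
Segment N = 9, segment V = 8.
TTR = 8 / 9 = 0.8889

0.8889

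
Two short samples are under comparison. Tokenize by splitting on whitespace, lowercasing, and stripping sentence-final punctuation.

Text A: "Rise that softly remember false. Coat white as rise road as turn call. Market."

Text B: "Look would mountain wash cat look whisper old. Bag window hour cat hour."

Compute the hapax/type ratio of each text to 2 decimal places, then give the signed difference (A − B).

A: hapax=10, V=12, ratio=0.83
B: hapax=7, V=10, ratio=0.70
Difference = 0.83 − 0.70 = 0.13

0.13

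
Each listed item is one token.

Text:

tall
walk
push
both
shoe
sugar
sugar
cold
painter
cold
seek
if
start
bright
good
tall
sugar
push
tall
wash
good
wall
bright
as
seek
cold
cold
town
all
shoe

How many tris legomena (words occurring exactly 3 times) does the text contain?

Frequencies: cold:4, tall:3, sugar:3, push:2, shoe:2, seek:2, bright:2, good:2, walk:1, both:1, painter:1, if:1, start:1, wash:1, wall:1, as:1, town:1, all:1
Words with frequency 3: sugar, tall

2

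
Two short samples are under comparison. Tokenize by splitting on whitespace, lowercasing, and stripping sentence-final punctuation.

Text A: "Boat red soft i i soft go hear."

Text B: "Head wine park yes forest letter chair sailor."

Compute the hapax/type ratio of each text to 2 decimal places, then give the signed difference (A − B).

A: hapax=4, V=6, ratio=0.67
B: hapax=8, V=8, ratio=1.00
Difference = 0.67 − 1.00 = -0.33

-0.33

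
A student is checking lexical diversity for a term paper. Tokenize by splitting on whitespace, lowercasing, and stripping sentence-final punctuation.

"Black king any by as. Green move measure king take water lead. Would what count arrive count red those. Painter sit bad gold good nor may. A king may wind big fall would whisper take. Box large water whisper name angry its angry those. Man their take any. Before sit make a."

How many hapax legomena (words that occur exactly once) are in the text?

Frequencies: king:3, take:3, any:2, water:2, would:2, count:2, those:2, sit:2, may:2, a:2, whisper:2, angry:2, black:1, by:1, as:1, green:1, move:1, measure:1, lead:1, what:1, … (18 more, each freq 1)
Hapax (freq=1): arrive, as, bad, before, big, black, box, by, fall, gold, good, green, its, large, lead, make, man, measure, move, name, nor, painter, red, their, what, wind

26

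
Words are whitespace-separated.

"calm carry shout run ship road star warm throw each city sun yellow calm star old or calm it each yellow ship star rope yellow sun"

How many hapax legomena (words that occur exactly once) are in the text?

11

Frequencies: calm:3, star:3, yellow:3, ship:2, each:2, sun:2, carry:1, shout:1, run:1, road:1, warm:1, throw:1, city:1, old:1, or:1, it:1, rope:1
Hapax (freq=1): carry, city, it, old, or, road, rope, run, shout, throw, warm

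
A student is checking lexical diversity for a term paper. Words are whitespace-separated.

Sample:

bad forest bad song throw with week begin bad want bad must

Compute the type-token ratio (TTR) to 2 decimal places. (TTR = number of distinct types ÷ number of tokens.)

N = 12 tokens, V = 9 types.
TTR = V / N = 9 / 12 = 0.75

0.75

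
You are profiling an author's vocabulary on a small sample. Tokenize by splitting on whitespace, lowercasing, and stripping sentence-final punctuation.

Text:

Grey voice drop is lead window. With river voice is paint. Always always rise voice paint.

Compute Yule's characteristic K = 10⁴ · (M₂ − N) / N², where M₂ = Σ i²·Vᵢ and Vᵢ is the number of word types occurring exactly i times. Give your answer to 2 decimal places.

468.75

Frequencies: voice:3, is:2, paint:2, always:2, grey:1, drop:1, lead:1, window:1, with:1, river:1, rise:1
N = 16. Frequency spectrum: V_1=7, V_2=3, V_3=1
M₂ = 1²·7 + 2²·3 + 3²·1 = 28
K = 10000 × (28 − 16) / 16² = 468.75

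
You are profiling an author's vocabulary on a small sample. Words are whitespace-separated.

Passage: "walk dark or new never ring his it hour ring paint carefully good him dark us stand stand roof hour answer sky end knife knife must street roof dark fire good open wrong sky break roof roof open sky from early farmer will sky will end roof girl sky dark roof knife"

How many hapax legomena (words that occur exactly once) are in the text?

Frequencies: roof:6, sky:5, dark:4, knife:3, ring:2, hour:2, good:2, stand:2, end:2, open:2, will:2, walk:1, or:1, new:1, never:1, his:1, it:1, paint:1, carefully:1, him:1, … (11 more, each freq 1)
Hapax (freq=1): answer, break, carefully, early, farmer, fire, from, girl, him, his, it, must, never, new, or, paint, street, us, walk, wrong

20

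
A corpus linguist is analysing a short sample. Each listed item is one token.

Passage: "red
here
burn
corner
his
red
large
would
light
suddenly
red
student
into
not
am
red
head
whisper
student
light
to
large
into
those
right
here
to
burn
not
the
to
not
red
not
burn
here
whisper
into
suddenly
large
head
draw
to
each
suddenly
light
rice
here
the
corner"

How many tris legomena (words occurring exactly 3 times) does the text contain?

5

Frequencies: red:5, here:4, not:4, to:4, burn:3, large:3, light:3, suddenly:3, into:3, corner:2, student:2, head:2, whisper:2, the:2, his:1, would:1, am:1, those:1, right:1, draw:1, … (2 more, each freq 1)
Words with frequency 3: burn, into, large, light, suddenly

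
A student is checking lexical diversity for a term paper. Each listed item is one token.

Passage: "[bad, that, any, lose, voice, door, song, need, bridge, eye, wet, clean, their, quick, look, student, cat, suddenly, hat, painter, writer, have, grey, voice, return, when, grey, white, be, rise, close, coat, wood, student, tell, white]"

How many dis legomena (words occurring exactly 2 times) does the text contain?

4

Frequencies: voice:2, student:2, grey:2, white:2, bad:1, that:1, any:1, lose:1, door:1, song:1, need:1, bridge:1, eye:1, wet:1, clean:1, their:1, quick:1, look:1, cat:1, suddenly:1, … (12 more, each freq 1)
Words with frequency 2: grey, student, voice, white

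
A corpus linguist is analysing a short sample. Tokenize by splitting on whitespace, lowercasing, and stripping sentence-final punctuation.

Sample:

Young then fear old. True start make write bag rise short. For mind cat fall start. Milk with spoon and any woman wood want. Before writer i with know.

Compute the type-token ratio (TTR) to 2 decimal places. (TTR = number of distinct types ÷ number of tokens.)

N = 29 tokens, V = 27 types.
TTR = V / N = 27 / 29 = 0.93

0.93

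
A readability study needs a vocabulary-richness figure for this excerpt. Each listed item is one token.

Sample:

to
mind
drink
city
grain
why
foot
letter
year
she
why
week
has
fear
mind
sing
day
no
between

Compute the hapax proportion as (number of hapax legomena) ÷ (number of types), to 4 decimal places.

0.8824

Frequencies: mind:2, why:2, to:1, drink:1, city:1, grain:1, foot:1, letter:1, year:1, she:1, week:1, has:1, fear:1, sing:1, day:1, no:1, between:1
Hapax count = 15; type count = 17.
Ratio = 15 / 17 = 0.8824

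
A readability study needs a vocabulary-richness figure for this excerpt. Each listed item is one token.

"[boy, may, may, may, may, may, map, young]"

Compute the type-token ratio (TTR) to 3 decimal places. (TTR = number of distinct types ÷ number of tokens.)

0.500

N = 8 tokens, V = 4 types.
TTR = V / N = 4 / 8 = 0.500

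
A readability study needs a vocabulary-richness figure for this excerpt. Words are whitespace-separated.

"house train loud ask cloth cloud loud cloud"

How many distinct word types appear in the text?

6

Distinct types: {ask, cloth, cloud, house, loud, train}
V = 6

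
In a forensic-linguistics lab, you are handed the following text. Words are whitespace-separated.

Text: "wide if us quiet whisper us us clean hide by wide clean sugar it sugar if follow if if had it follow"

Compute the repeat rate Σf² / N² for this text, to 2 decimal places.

Frequencies: if:4, us:3, wide:2, clean:2, sugar:2, it:2, follow:2, quiet:1, whisper:1, hide:1, by:1, had:1
Σf² = 50; N² = 484
Repeat rate = 50 / 484 = 0.10

0.10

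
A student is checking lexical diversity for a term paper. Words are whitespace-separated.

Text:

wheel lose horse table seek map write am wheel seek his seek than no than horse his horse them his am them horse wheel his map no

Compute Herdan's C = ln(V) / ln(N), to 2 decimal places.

0.75

N = 27, V = 12.
ln(V) = 2.484907, ln(N) = 3.295837
C = 2.484907 / 3.295837 = 0.75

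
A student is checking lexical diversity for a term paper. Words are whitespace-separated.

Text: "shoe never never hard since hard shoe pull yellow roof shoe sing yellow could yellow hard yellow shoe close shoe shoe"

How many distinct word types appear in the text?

Distinct types: {close, could, hard, never, pull, roof, shoe, since, sing, yellow}
V = 10

10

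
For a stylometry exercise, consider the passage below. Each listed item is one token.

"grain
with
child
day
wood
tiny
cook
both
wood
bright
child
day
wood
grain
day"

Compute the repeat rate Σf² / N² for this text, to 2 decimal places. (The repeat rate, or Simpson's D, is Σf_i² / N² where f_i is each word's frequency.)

Frequencies: day:3, wood:3, grain:2, child:2, with:1, tiny:1, cook:1, both:1, bright:1
Σf² = 31; N² = 225
Repeat rate = 31 / 225 = 0.14

0.14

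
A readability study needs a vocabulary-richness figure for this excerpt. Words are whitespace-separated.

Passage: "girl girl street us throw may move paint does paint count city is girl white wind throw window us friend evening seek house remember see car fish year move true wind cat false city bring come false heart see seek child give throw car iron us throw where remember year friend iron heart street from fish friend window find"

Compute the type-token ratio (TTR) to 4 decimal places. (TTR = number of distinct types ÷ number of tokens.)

N = 59 tokens, V = 35 types.
TTR = V / N = 35 / 59 = 0.5932

0.5932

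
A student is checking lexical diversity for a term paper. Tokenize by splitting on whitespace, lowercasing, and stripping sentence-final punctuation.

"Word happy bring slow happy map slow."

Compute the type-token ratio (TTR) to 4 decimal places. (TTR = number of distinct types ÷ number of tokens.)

N = 7 tokens, V = 5 types.
TTR = V / N = 5 / 7 = 0.7143

0.7143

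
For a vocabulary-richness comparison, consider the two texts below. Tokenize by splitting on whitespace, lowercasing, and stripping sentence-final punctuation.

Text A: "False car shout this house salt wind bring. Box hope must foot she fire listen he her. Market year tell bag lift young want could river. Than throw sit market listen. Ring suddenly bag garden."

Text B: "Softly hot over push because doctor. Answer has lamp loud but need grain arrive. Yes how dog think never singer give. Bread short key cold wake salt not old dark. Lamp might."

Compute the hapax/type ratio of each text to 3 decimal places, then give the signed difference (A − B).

A: hapax=29, V=32, ratio=0.906
B: hapax=30, V=31, ratio=0.968
Difference = 0.906 − 0.968 = -0.062

-0.062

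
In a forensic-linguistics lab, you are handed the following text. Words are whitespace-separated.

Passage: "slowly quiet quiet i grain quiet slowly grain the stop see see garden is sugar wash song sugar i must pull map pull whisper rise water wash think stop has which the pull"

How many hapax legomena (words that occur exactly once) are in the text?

Frequencies: quiet:3, pull:3, slowly:2, i:2, grain:2, the:2, stop:2, see:2, sugar:2, wash:2, garden:1, is:1, song:1, must:1, map:1, whisper:1, rise:1, water:1, think:1, has:1, … (1 more, each freq 1)
Hapax (freq=1): garden, has, is, map, must, rise, song, think, water, which, whisper

11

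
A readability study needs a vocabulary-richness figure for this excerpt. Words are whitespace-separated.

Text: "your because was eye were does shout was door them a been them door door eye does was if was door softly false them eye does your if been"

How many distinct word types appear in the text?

Distinct types: {a, because, been, does, door, eye, false, if, shout, softly, them, was, were, your}
V = 14

14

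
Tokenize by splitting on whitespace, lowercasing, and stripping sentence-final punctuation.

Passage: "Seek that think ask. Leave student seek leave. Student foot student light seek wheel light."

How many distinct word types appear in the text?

9

Distinct types: {ask, foot, leave, light, seek, student, that, think, wheel}
V = 9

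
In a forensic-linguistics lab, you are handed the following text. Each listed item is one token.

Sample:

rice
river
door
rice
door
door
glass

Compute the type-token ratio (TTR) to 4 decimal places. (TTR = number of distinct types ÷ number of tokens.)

N = 7 tokens, V = 4 types.
TTR = V / N = 4 / 7 = 0.5714

0.5714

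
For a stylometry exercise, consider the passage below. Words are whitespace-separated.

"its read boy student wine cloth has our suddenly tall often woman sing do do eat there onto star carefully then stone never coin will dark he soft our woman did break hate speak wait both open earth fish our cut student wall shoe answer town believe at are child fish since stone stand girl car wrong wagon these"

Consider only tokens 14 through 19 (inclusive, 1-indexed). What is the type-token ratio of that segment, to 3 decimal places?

0.833

Segment tokens 14–19: do, do, eat, there, onto, star
Segment N = 6, segment V = 5.
TTR = 5 / 6 = 0.833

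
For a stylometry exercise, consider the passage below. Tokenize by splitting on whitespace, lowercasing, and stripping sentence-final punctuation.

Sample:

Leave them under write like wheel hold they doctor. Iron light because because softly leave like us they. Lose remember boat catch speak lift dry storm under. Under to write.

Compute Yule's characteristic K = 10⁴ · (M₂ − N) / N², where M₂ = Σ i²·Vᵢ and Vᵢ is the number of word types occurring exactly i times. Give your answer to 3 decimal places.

Frequencies: under:3, leave:2, write:2, like:2, they:2, because:2, them:1, wheel:1, hold:1, doctor:1, iron:1, light:1, softly:1, us:1, lose:1, remember:1, boat:1, catch:1, speak:1, lift:1, … (3 more, each freq 1)
N = 30. Frequency spectrum: V_1=17, V_2=5, V_3=1
M₂ = 1²·17 + 2²·5 + 3²·1 = 46
K = 10000 × (46 − 30) / 30² = 177.778

177.778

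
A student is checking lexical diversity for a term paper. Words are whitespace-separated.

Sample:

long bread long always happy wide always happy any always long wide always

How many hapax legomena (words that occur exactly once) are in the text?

2

Frequencies: always:4, long:3, happy:2, wide:2, bread:1, any:1
Hapax (freq=1): any, bread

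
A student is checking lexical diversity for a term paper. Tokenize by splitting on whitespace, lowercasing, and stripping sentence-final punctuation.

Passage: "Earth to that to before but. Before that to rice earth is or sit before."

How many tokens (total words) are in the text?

Tokens: earth, to, that, to, before, but, before, that, to, rice, earth, is, or, sit, before
N = 15

15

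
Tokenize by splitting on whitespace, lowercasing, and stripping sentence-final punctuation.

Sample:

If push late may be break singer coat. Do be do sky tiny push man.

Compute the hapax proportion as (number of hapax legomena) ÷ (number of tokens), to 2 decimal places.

Frequencies: push:2, be:2, do:2, if:1, late:1, may:1, break:1, singer:1, coat:1, sky:1, tiny:1, man:1
Hapax count = 9; token count = 15.
Ratio = 9 / 15 = 0.60

0.60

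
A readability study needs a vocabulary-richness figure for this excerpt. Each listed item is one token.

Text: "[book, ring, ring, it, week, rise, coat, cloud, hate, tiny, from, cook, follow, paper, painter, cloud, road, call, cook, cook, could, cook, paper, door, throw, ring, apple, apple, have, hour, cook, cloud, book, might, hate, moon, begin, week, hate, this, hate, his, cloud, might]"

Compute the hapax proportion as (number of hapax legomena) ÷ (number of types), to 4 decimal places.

0.6667

Frequencies: cook:5, cloud:4, hate:4, ring:3, book:2, week:2, paper:2, apple:2, might:2, it:1, rise:1, coat:1, tiny:1, from:1, follow:1, painter:1, road:1, call:1, could:1, door:1, … (7 more, each freq 1)
Hapax count = 18; type count = 27.
Ratio = 18 / 27 = 0.6667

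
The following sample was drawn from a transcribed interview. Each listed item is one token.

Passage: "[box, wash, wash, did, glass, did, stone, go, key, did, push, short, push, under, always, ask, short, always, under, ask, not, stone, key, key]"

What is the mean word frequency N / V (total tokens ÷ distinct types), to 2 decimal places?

N = 24 tokens, V = 13 types.
Mean frequency = N / V = 24 / 13 = 1.85

1.85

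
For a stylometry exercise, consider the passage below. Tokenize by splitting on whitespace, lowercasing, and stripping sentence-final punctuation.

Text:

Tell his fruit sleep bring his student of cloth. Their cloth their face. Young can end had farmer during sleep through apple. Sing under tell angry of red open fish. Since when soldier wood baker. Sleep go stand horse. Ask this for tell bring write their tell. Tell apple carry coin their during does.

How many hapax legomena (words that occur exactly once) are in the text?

30

Frequencies: tell:5, their:4, sleep:3, his:2, bring:2, of:2, cloth:2, during:2, apple:2, fruit:1, student:1, face:1, young:1, can:1, end:1, had:1, farmer:1, through:1, sing:1, under:1, … (19 more, each freq 1)
Hapax (freq=1): angry, ask, baker, can, carry, coin, does, end, face, farmer, fish, for, fruit, go, had, horse, open, red, since, sing, soldier, stand, student, this, through, under, when, wood, write, young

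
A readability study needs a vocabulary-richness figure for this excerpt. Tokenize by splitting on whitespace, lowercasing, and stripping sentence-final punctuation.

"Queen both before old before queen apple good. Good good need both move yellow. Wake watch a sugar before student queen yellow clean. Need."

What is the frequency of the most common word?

Frequencies: queen:3, before:3, good:3, both:2, need:2, yellow:2, old:1, apple:1, move:1, wake:1, watch:1, a:1, sugar:1, student:1, clean:1
Most common: 'queen' with frequency 3.

3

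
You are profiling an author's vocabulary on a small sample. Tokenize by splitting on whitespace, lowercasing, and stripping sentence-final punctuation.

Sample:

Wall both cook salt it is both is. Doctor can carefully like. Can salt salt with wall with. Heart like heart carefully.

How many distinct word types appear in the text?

12

Distinct types: {both, can, carefully, cook, doctor, heart, is, it, like, salt, wall, with}
V = 12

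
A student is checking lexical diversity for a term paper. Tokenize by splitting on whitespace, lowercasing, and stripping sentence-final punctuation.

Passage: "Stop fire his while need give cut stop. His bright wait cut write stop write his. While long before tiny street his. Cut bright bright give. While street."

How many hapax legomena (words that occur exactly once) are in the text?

6

Frequencies: his:4, stop:3, while:3, cut:3, bright:3, give:2, write:2, street:2, fire:1, need:1, wait:1, long:1, before:1, tiny:1
Hapax (freq=1): before, fire, long, need, tiny, wait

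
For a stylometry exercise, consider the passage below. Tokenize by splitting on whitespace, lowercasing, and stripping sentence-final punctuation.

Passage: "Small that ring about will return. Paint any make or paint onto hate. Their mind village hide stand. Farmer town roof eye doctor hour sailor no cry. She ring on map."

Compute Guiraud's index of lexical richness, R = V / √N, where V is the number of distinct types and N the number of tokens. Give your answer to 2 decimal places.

N = 31, V = 29.
√N = 5.567764
R = 29 / 5.567764 = 5.21

5.21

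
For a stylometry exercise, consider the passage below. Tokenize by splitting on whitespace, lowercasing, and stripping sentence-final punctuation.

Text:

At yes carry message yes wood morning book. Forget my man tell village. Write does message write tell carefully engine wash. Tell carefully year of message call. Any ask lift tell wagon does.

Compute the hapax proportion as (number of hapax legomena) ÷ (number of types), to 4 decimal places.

0.7500

Frequencies: tell:4, message:3, yes:2, write:2, does:2, carefully:2, at:1, carry:1, wood:1, morning:1, book:1, forget:1, my:1, man:1, village:1, engine:1, wash:1, year:1, of:1, call:1, … (4 more, each freq 1)
Hapax count = 18; type count = 24.
Ratio = 18 / 24 = 0.7500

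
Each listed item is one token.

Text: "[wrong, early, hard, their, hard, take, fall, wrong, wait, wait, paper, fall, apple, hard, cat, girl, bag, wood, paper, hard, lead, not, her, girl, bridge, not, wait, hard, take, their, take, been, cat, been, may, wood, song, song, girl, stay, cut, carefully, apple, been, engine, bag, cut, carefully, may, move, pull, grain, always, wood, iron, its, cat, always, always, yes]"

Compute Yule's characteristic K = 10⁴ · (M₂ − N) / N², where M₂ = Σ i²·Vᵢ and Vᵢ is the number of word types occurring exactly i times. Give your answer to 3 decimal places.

Frequencies: hard:5, take:3, wait:3, cat:3, girl:3, wood:3, been:3, always:3, wrong:2, their:2, fall:2, paper:2, apple:2, bag:2, not:2, may:2, song:2, cut:2, carefully:2, early:1, … (11 more, each freq 1)
N = 60. Frequency spectrum: V_1=12, V_2=11, V_3=7, V_5=1
M₂ = 1²·12 + 2²·11 + 3²·7 + 5²·1 = 144
K = 10000 × (144 − 60) / 60² = 233.333

233.333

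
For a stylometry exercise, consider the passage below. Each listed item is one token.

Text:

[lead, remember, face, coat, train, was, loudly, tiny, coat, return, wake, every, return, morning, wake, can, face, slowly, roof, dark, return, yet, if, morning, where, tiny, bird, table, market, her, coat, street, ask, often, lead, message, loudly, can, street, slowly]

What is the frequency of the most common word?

Frequencies: coat:3, return:3, lead:2, face:2, loudly:2, tiny:2, wake:2, morning:2, can:2, slowly:2, street:2, remember:1, train:1, was:1, every:1, roof:1, dark:1, yet:1, if:1, where:1, … (7 more, each freq 1)
Most common: 'coat' with frequency 3.

3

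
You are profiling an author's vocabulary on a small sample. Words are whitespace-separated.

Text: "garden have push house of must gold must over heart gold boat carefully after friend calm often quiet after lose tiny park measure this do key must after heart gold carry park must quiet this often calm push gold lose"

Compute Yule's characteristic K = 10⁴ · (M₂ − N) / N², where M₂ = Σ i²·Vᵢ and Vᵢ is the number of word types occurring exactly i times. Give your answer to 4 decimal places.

Frequencies: must:4, gold:4, after:3, push:2, heart:2, calm:2, often:2, quiet:2, lose:2, park:2, this:2, garden:1, have:1, house:1, of:1, over:1, boat:1, carefully:1, friend:1, tiny:1, … (4 more, each freq 1)
N = 40. Frequency spectrum: V_1=13, V_2=8, V_3=1, V_4=2
M₂ = 1²·13 + 2²·8 + 3²·1 + 4²·2 = 86
K = 10000 × (86 − 40) / 40² = 287.5000

287.5000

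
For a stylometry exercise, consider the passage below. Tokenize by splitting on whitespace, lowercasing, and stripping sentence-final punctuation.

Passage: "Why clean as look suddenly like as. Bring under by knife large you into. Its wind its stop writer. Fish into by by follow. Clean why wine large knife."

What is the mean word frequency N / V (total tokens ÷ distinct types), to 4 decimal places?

1.4500

N = 29 tokens, V = 20 types.
Mean frequency = N / V = 29 / 20 = 1.4500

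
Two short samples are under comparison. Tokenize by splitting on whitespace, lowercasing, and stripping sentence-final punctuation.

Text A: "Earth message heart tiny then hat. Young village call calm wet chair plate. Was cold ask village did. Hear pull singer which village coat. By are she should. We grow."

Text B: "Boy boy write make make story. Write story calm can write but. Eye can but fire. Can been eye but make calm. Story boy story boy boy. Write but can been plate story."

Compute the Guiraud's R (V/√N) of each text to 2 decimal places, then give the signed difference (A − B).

3.20

A: V=28, N=30, R=5.11
B: V=11, N=33, R=1.91
Difference = 5.11 − 1.91 = 3.20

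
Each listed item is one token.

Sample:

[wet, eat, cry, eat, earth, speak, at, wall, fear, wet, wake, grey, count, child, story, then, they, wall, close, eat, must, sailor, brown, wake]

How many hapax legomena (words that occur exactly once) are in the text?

15

Frequencies: eat:3, wet:2, wall:2, wake:2, cry:1, earth:1, speak:1, at:1, fear:1, grey:1, count:1, child:1, story:1, then:1, they:1, close:1, must:1, sailor:1, brown:1
Hapax (freq=1): at, brown, child, close, count, cry, earth, fear, grey, must, sailor, speak, story, then, they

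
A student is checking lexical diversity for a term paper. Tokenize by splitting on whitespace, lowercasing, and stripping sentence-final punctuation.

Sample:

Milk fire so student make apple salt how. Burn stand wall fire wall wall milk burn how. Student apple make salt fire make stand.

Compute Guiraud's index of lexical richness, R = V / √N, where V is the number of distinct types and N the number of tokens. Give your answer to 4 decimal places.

N = 24, V = 11.
√N = 4.898979
R = 11 / 4.898979 = 2.2454

2.2454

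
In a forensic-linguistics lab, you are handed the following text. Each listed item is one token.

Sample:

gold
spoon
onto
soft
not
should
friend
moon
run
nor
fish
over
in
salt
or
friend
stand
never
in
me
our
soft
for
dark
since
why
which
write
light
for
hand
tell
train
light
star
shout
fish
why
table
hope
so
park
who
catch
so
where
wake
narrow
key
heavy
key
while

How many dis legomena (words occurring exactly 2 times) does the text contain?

Frequencies: soft:2, friend:2, fish:2, in:2, for:2, why:2, light:2, so:2, key:2, gold:1, spoon:1, onto:1, not:1, should:1, moon:1, run:1, nor:1, over:1, salt:1, or:1, … (23 more, each freq 1)
Words with frequency 2: fish, for, friend, in, key, light, so, soft, why

9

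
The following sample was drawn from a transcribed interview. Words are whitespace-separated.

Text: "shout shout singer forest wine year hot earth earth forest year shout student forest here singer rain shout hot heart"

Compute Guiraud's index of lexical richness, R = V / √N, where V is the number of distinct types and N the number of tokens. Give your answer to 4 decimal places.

2.4597

N = 20, V = 11.
√N = 4.472136
R = 11 / 4.472136 = 2.4597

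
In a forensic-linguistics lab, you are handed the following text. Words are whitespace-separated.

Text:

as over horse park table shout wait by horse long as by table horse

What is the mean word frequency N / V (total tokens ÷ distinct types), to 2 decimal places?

N = 14 tokens, V = 9 types.
Mean frequency = N / V = 14 / 9 = 1.56

1.56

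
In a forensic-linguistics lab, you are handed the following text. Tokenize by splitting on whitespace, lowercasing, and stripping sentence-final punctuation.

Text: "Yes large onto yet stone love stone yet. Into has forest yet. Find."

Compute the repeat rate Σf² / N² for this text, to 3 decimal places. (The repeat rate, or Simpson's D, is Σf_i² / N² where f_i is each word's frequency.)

0.124

Frequencies: yet:3, stone:2, yes:1, large:1, onto:1, love:1, into:1, has:1, forest:1, find:1
Σf² = 21; N² = 169
Repeat rate = 21 / 169 = 0.124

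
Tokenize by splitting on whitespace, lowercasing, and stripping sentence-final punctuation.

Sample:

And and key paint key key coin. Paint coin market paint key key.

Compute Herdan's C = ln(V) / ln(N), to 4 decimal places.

N = 13, V = 5.
ln(V) = 1.609438, ln(N) = 2.564949
C = 1.609438 / 2.564949 = 0.6275

0.6275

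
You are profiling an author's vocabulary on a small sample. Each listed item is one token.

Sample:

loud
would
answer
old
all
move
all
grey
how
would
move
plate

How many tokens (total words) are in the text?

Tokens: loud, would, answer, old, all, move, all, grey, how, would, move, plate
N = 12

12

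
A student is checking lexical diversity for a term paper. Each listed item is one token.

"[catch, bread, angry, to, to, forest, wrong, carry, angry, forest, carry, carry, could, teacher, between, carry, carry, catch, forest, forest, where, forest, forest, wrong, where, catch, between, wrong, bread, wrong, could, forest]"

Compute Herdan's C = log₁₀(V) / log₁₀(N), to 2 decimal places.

0.69

N = 32, V = 11.
log₁₀(V) = 1.041393, log₁₀(N) = 1.505150
C = 1.041393 / 1.505150 = 0.69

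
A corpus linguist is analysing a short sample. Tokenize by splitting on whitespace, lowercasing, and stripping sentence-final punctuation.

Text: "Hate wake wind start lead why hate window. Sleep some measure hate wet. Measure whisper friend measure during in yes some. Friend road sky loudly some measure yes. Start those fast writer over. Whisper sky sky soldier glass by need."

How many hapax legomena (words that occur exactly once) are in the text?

Frequencies: measure:4, hate:3, some:3, sky:3, start:2, whisper:2, friend:2, yes:2, wake:1, wind:1, lead:1, why:1, window:1, sleep:1, wet:1, during:1, in:1, road:1, loudly:1, those:1, … (7 more, each freq 1)
Hapax (freq=1): by, during, fast, glass, in, lead, loudly, need, over, road, sleep, soldier, those, wake, wet, why, wind, window, writer

19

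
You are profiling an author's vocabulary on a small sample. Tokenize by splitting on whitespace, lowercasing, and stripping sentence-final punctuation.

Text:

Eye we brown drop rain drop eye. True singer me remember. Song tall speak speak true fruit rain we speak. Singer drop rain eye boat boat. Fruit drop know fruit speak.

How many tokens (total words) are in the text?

Tokens: eye, we, brown, drop, rain, drop, eye, true, singer, me, remember, song, tall, speak, speak, true, fruit, rain, we, speak, singer, drop, rain, eye, boat, boat, fruit, drop, know, fruit, speak
N = 31

31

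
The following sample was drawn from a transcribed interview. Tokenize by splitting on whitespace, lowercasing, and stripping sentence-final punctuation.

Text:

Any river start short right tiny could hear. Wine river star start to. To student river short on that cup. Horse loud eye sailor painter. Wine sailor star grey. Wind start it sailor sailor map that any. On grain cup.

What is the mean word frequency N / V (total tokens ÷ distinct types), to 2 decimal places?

N = 40 tokens, V = 25 types.
Mean frequency = N / V = 40 / 25 = 1.60

1.60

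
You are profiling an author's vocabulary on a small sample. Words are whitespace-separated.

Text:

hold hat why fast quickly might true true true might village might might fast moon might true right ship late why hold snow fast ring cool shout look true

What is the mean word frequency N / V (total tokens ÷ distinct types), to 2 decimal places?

1.71

N = 29 tokens, V = 17 types.
Mean frequency = N / V = 29 / 17 = 1.71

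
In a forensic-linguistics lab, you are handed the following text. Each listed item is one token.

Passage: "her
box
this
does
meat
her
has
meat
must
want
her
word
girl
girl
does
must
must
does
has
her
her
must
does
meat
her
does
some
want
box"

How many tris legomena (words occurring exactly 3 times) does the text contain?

1

Frequencies: her:6, does:5, must:4, meat:3, box:2, has:2, want:2, girl:2, this:1, word:1, some:1
Words with frequency 3: meat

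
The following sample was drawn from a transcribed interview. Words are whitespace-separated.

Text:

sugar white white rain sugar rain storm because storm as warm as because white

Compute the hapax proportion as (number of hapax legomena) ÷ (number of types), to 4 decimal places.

0.1429

Frequencies: white:3, sugar:2, rain:2, storm:2, because:2, as:2, warm:1
Hapax count = 1; type count = 7.
Ratio = 1 / 7 = 0.1429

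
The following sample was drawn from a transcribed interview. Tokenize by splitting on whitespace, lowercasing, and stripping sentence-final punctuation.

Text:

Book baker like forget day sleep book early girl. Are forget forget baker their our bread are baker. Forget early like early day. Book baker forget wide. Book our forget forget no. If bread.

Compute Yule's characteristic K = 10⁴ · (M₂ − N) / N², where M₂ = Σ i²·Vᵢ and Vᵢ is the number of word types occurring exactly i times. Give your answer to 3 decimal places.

Frequencies: forget:7, book:4, baker:4, early:3, like:2, day:2, are:2, our:2, bread:2, sleep:1, girl:1, their:1, wide:1, no:1, if:1
N = 34. Frequency spectrum: V_1=6, V_2=5, V_3=1, V_4=2, V_7=1
M₂ = 1²·6 + 2²·5 + 3²·1 + 4²·2 + 7²·1 = 116
K = 10000 × (116 − 34) / 34² = 709.343

709.343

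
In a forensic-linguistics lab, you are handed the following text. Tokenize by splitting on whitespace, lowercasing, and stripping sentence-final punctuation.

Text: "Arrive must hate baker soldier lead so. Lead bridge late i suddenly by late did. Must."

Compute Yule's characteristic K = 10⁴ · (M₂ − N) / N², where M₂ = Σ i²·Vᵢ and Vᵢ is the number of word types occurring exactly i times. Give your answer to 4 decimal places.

Frequencies: must:2, lead:2, late:2, arrive:1, hate:1, baker:1, soldier:1, so:1, bridge:1, i:1, suddenly:1, by:1, did:1
N = 16. Frequency spectrum: V_1=10, V_2=3
M₂ = 1²·10 + 2²·3 = 22
K = 10000 × (22 − 16) / 16² = 234.3750

234.3750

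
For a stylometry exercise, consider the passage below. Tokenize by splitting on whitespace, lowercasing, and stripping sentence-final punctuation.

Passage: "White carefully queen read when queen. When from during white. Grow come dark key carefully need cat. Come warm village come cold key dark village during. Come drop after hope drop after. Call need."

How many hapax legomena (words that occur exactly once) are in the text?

Frequencies: come:4, white:2, carefully:2, queen:2, when:2, during:2, dark:2, key:2, need:2, village:2, drop:2, after:2, read:1, from:1, grow:1, cat:1, warm:1, cold:1, hope:1, call:1
Hapax (freq=1): call, cat, cold, from, grow, hope, read, warm

8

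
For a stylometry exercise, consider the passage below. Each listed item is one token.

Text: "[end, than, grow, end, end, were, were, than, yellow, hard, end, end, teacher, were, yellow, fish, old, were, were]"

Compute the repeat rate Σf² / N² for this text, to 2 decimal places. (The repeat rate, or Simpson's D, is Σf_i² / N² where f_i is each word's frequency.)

0.17

Frequencies: end:5, were:5, than:2, yellow:2, grow:1, hard:1, teacher:1, fish:1, old:1
Σf² = 63; N² = 361
Repeat rate = 63 / 361 = 0.17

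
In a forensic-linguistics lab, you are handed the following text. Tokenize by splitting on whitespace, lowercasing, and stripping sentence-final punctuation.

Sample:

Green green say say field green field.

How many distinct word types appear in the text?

3

Distinct types: {field, green, say}
V = 3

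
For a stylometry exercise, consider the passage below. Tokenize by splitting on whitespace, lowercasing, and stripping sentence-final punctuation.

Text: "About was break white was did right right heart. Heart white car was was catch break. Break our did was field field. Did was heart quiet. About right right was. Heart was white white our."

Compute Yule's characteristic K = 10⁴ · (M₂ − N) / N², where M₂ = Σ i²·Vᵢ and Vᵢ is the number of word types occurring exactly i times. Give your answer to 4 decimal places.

Frequencies: was:8, white:4, right:4, heart:4, break:3, did:3, about:2, our:2, field:2, car:1, catch:1, quiet:1
N = 35. Frequency spectrum: V_1=3, V_2=3, V_3=2, V_4=3, V_8=1
M₂ = 1²·3 + 2²·3 + 3²·2 + 4²·3 + 8²·1 = 145
K = 10000 × (145 − 35) / 35² = 897.9592

897.9592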